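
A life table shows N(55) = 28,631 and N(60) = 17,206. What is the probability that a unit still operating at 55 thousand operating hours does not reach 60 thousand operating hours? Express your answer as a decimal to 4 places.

0.3990

P(fail before 60 | operational at 55) = 1 − N(60)/N(55) = 1 − 17,206/28,631 = (11,425)/28,631 = 0.399043.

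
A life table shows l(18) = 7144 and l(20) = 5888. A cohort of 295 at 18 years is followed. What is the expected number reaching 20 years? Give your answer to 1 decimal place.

The relevant probability is 5888/7144 = 0.824188.
Expected number = 295 × 0.824188 = 243.1.

243.1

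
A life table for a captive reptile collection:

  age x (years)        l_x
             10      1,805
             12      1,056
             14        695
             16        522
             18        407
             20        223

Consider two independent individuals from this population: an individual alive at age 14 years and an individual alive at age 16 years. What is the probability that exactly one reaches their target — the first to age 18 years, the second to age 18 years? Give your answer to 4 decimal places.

0.4521

p₁ = l_18/l_14 = 407/695 = 0.585612; p₂ = l_18/l_16 = 407/522 = 0.779693.
P(exactly one) = p₁(1−p₂) + (1−p₁)p₂ = 0.129014 + 0.323095 = 0.452110.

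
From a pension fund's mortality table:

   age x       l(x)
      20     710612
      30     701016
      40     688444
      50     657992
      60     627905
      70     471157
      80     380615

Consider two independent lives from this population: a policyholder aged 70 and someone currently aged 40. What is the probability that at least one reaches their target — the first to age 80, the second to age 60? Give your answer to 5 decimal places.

0.98310

p₁ = l(80)/l(70) = 380615/471157 = 0.807831; p₂ = l(60)/l(40) = 627905/688444 = 0.912064.
P(at least one) = 1 − (1−p₁)(1−p₂) = 1 − 0.192169 × 0.087936 = 0.983101.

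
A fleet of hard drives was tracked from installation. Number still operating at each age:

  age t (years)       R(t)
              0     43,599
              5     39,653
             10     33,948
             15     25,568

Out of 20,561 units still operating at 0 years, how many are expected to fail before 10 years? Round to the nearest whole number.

The relevant probability is 1 − 33,948/43,599 = 0.221358.
Expected number = 20,561 × 0.221358 = 4551.

4551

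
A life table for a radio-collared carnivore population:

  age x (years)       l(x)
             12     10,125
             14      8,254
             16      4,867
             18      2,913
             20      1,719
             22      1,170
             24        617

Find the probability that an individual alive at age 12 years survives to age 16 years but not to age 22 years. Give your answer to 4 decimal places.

0.3651

This is the probability of reaching 16 but not 22, conditional on being alive at 12: (l(16) − l(22)) / l(12).
= (4,867 − 1,170) / 10,125 = 3,697 / 10,125 = 0.365136.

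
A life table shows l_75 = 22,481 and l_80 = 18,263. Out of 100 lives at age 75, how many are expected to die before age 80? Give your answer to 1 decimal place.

The relevant probability is 1 − 18,263/22,481 = 0.187625.
Expected number = 100 × 0.187625 = 18.8.

18.8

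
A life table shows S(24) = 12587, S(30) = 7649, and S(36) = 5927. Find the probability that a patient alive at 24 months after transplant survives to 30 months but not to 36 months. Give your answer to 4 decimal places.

This is the probability of reaching 30 but not 36, conditional on being alive at 24: (S(30) − S(36)) / S(24).
= (7649 − 5927) / 12587 = 1722 / 12587 = 0.136808.

0.1368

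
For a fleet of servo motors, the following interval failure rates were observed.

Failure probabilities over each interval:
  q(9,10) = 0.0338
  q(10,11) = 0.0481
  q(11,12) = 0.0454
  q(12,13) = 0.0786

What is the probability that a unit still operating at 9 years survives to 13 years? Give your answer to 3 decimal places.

Chaining the interval survival probabilities: (1 − 0.0338) × (1 − 0.0481) × (1 − 0.0454) × (1 − 0.0786).
= 0.9662 × 0.9519 × 0.9546 × 0.9214 = 0.808962.

0.809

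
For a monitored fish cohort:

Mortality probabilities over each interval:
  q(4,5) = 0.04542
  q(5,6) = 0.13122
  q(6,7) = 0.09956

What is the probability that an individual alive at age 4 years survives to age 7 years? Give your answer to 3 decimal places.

0.747

The overall survival probability is (1 − 0.04542) × (1 − 0.13122) × (1 − 0.09956).
= 0.95458 × 0.86878 × 0.90044 = 0.746753.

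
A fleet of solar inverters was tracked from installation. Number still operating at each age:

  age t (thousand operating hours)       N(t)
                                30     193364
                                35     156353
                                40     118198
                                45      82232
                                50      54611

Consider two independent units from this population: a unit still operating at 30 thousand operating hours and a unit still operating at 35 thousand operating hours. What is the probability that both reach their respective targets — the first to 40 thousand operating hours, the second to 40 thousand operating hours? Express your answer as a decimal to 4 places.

0.4621

p₁ = N(40)/N(30) = 118198/193364 = 0.611272; p₂ = N(40)/N(35) = 118198/156353 = 0.755969.
P(both) = p₁ × p₂ = 0.611272 × 0.755969 = 0.462103.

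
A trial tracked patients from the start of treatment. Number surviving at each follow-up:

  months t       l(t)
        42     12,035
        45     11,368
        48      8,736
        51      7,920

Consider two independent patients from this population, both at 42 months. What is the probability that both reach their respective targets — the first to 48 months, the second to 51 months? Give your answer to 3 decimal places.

p₁ = l(48)/l(42) = 8,736/12,035 = 0.725883; p₂ = l(51)/l(42) = 7,920/12,035 = 0.658081.
P(both) = p₁ × p₂ = 0.725883 × 0.658081 = 0.477690.

0.478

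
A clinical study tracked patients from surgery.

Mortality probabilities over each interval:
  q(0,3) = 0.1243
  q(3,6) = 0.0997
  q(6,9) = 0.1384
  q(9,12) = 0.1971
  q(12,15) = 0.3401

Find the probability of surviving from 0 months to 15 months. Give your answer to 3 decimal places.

P(survive 0→15) = (1 − 0.1243) × (1 − 0.0997) × (1 − 0.1384) × (1 − 0.1971) × (1 − 0.3401).
= 0.8757 × 0.9003 × 0.8616 × 0.8029 × 0.6599 = 0.359905.

0.360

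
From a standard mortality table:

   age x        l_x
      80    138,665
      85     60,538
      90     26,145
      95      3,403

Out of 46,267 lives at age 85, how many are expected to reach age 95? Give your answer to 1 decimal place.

2600.8

The relevant probability is 3,403/60,538 = 0.056213.
Expected number = 46,267 × 0.056213 = 2600.8.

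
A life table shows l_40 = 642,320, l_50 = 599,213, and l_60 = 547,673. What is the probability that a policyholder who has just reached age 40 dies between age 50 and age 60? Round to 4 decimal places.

0.0802

This is the probability of reaching 50 but not 60, conditional on being alive at 40: (l_50 − l_60) / l_40.
= (599,213 − 547,673) / 642,320 = 51,540 / 642,320 = 0.080240.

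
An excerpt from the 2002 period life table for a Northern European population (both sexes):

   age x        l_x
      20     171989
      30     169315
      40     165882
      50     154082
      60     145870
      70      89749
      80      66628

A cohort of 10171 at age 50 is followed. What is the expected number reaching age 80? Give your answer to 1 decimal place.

4398.1

The relevant probability is 66628/154082 = 0.432419.
Expected number = 10171 × 0.432419 = 4398.1.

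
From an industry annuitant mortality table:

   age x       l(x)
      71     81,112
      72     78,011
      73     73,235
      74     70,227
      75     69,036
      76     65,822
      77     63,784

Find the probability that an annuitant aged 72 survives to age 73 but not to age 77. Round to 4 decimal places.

This is the probability of reaching 73 but not 77, conditional on being alive at 72: (l(73) − l(77)) / l(72).
= (73,235 − 63,784) / 78,011 = 9,451 / 78,011 = 0.121150.

0.1211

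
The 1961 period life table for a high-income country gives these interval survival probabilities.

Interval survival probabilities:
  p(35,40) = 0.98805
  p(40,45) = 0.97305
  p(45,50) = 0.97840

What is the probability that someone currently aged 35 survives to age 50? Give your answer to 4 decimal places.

0.9407

Chaining the interval survival probabilities: 0.98805 × 0.97305 × 0.97840.
= 0.940655.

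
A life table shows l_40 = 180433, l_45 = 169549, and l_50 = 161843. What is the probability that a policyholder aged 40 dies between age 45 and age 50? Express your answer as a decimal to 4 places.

0.0427

We want 5|5q40 = (l_45 − l_50)/l_40.
This is the probability of reaching 45 but not 50, conditional on being alive at 40: (l_45 − l_50) / l_40.
= (169549 − 161843) / 180433 = 7706 / 180433 = 0.042708.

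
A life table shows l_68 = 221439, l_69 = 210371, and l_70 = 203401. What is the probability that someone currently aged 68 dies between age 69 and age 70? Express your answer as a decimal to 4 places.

We want 1|1q68 = (l_69 − l_70)/l_68.
This is the probability of reaching 69 but not 70, conditional on being alive at 68: (l_69 − l_70) / l_68.
= (210371 − 203401) / 221439 = 6970 / 221439 = 0.031476.

0.0315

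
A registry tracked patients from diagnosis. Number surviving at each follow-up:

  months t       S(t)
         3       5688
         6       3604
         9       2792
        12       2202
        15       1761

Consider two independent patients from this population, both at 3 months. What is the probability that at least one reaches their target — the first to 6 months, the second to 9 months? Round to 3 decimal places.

0.813

p₁ = S(6)/S(3) = 3604/5688 = 0.633615; p₂ = S(9)/S(3) = 2792/5688 = 0.490858.
P(at least one) = 1 − (1−p₁)(1−p₂) = 1 − 0.366385 × 0.509142 = 0.813458.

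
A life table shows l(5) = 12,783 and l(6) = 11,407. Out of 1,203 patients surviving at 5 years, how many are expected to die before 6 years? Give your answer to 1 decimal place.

The relevant probability is 1 − 11,407/12,783 = 0.107643.
Expected number = 1,203 × 0.107643 = 129.5.

129.5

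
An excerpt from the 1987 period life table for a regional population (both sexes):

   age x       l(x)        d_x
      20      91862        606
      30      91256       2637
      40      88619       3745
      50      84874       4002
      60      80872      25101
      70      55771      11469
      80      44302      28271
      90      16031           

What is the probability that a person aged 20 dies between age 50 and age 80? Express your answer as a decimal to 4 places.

This is the probability of reaching 50 but not 80, conditional on being alive at 20: (l(50) − l(80)) / l(20).
= (84874 − 44302) / 91862 = 40572 / 91862 = 0.441662.

0.4417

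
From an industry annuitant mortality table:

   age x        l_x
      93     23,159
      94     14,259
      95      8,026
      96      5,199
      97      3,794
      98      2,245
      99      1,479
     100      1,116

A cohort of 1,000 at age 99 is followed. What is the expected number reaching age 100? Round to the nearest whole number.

755

The relevant probability is 1,116/1,479 = 0.754564.
Expected number = 1,000 × 0.754564 = 755.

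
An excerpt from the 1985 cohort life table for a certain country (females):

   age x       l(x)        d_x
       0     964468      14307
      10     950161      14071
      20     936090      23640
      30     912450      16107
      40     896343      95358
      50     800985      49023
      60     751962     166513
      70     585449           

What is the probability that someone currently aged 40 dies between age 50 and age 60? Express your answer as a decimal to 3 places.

This is the probability of reaching 50 but not 60, conditional on being alive at 40: (l(50) − l(60)) / l(40).
= (800985 − 751962) / 896343 = 49023 / 896343 = 0.054692.

0.055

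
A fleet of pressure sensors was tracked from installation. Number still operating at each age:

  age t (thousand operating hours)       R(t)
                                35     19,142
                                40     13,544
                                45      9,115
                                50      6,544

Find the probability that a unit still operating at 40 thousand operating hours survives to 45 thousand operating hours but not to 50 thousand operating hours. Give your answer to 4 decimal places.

0.1898

This is the probability of reaching 45 but not 50, conditional on being operational at 40: (R(45) − R(50)) / R(40).
= (9,115 − 6,544) / 13,544 = 2,571 / 13,544 = 0.189826.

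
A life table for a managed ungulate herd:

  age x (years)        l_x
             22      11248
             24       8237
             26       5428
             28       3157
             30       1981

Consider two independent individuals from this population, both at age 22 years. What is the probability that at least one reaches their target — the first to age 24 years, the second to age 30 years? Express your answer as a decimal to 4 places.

0.7795

p₁ = l_24/l_22 = 8237/11248 = 0.732308; p₂ = l_30/l_22 = 1981/11248 = 0.176120.
P(at least one) = 1 − (1−p₁)(1−p₂) = 1 − 0.267692 × 0.823880 = 0.779454.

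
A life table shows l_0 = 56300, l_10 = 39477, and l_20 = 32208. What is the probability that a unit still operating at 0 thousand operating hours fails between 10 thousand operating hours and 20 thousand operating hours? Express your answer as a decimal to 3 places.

This is the probability of reaching 10 but not 20, conditional on being operational at 0: (l_10 − l_20) / l_0.
= (39477 − 32208) / 56300 = 7269 / 56300 = 0.129112.

0.129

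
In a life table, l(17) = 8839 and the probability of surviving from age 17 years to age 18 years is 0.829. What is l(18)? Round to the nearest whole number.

l(18) = l(17) × p = 8839 × 0.829 = 7328.

7328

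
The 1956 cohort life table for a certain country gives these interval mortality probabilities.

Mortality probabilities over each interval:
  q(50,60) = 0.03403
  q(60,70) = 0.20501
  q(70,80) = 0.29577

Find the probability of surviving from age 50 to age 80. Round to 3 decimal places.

The overall survival probability is (1 − 0.03403) × (1 − 0.20501) × (1 − 0.29577).
= 0.96597 × 0.79499 × 0.70423 = 0.540804.

0.541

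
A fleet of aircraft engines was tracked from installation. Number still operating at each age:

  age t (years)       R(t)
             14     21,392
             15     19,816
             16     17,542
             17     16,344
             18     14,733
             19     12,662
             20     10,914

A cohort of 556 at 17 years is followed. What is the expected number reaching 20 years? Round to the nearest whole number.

371

The relevant probability is 10,914/16,344 = 0.667768.
Expected number = 556 × 0.667768 = 371.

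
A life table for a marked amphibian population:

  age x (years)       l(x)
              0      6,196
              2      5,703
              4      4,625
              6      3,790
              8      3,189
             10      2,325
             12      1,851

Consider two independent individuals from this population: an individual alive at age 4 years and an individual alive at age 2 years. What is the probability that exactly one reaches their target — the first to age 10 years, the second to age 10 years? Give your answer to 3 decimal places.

0.500

p₁ = l(10)/l(4) = 2,325/4,625 = 0.502703; p₂ = l(10)/l(2) = 2,325/5,703 = 0.407680.
P(exactly one) = p₁(1−p₂) + (1−p₁)p₂ = 0.297761 + 0.202738 = 0.500499.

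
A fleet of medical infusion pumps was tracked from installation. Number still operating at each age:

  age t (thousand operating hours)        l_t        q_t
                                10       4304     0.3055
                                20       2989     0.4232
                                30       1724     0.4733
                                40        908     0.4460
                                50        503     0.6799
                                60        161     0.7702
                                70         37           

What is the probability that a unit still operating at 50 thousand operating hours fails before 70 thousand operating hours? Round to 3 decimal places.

0.926

P(fail before 70 | operational at 50) = 1 − l_70/l_50 = 1 − 37/503 = (466)/503 = 0.926441.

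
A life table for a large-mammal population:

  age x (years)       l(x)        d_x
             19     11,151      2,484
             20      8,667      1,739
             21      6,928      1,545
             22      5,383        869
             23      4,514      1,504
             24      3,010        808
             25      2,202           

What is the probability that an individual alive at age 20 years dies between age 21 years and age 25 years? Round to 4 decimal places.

This is the probability of reaching 21 but not 25, conditional on being alive at 20: (l(21) − l(25)) / l(20).
= (6,928 − 2,202) / 8,667 = 4,726 / 8,667 = 0.545287.

0.5453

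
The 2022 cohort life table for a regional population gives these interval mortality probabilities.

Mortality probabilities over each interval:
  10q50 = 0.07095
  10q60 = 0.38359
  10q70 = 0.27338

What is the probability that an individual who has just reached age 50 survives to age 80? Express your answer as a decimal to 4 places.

0.4161

Chaining the interval survival probabilities: (1 − 0.07095) × (1 − 0.38359) × (1 − 0.27338).
= 0.92905 × 0.61641 × 0.72662 = 0.416118.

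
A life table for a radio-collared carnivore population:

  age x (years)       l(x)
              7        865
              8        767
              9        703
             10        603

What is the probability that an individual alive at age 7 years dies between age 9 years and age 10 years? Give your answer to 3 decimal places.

This is the probability of reaching 9 but not 10, conditional on being alive at 7: (l(9) − l(10)) / l(7).
= (703 − 603) / 865 = 100 / 865 = 0.115607.

0.116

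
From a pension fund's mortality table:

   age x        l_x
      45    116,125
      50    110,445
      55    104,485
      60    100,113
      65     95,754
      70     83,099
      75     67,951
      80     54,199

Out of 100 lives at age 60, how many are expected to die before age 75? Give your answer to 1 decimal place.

The relevant probability is 1 − 67,951/100,113 = 0.321257.
Expected number = 100 × 0.321257 = 32.1.

32.1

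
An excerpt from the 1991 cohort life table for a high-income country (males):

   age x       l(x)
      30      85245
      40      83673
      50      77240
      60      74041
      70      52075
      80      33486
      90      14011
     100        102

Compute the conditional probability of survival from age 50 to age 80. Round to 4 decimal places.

The conditional survival probability is l(80)/l(50) = 33486/77240 = 0.433532.

0.4335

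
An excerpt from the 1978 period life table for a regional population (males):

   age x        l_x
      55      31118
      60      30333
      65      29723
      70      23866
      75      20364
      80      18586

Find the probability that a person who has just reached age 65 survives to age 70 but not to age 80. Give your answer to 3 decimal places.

We want 5|10q65 = (l_70 − l_80)/l_65.
This is the probability of reaching 70 but not 80, conditional on being alive at 65: (l_70 − l_80) / l_65.
= (23866 − 18586) / 29723 = 5280 / 29723 = 0.177640.

0.178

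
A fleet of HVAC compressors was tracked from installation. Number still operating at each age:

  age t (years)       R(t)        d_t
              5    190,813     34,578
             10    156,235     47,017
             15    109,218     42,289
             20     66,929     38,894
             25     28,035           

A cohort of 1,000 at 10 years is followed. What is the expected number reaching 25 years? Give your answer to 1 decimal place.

The relevant probability is 28,035/156,235 = 0.179441.
Expected number = 1,000 × 0.179441 = 179.4.

179.4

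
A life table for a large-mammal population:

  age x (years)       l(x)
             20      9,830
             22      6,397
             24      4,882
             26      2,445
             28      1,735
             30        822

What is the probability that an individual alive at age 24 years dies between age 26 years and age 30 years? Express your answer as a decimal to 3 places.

This is the probability of reaching 26 but not 30, conditional on being alive at 24: (l(26) − l(30)) / l(24).
= (2,445 − 822) / 4,882 = 1,623 / 4,882 = 0.332446.

0.332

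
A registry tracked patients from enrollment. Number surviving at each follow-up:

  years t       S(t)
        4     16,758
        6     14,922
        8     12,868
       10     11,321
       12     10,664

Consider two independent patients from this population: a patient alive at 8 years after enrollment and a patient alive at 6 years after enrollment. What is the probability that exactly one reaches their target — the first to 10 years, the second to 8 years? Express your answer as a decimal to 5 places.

p₁ = S(10)/S(8) = 11,321/12,868 = 0.879779; p₂ = S(8)/S(6) = 12,868/14,922 = 0.862351.
P(exactly one) = p₁(1−p₂) + (1−p₁)p₂ = 0.121101 + 0.103673 = 0.224773.

0.22477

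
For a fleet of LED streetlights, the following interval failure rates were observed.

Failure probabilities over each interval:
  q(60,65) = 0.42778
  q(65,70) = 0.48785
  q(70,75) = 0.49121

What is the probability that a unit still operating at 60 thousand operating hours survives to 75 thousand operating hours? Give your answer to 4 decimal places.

Survival from 60 to 75 is the product of surviving each interval: (1 − 0.42778) × (1 − 0.48785) × (1 − 0.49121).
= 0.57222 × 0.51215 × 0.50879 = 0.149107.

0.1491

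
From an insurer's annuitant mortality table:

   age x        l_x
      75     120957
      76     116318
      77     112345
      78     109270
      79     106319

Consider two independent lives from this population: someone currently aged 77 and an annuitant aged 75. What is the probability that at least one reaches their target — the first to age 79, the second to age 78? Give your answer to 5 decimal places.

0.99482

p₁ = l_79/l_77 = 106319/112345 = 0.946362; p₂ = l_78/l_75 = 109270/120957 = 0.903379.
P(at least one) = 1 − (1−p₁)(1−p₂) = 1 − 0.053638 × 0.096621 = 0.994817.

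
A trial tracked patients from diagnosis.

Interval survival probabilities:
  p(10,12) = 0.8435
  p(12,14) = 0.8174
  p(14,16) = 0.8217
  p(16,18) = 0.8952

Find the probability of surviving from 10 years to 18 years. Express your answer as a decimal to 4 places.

P(survive 10→18) = 0.8435 × 0.8174 × 0.8217 × 0.8952.
= 0.507169.

0.5072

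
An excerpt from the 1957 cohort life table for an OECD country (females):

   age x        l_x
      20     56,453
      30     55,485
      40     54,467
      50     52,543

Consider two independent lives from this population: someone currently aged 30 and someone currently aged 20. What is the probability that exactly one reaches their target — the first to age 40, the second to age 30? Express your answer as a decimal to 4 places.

p₁ = l_40/l_30 = 54,467/55,485 = 0.981653; p₂ = l_30/l_20 = 55,485/56,453 = 0.982853.
P(exactly one) = p₁(1−p₂) + (1−p₁)p₂ = 0.016832 + 0.018032 = 0.034865.

0.0349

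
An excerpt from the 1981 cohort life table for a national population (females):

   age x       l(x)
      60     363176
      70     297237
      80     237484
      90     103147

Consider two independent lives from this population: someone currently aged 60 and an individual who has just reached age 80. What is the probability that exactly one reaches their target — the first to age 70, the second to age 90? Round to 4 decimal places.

0.5418

p₁ = l(70)/l(60) = 297237/363176 = 0.818438; p₂ = l(90)/l(80) = 103147/237484 = 0.434332.
P(exactly one) = p₁(1−p₂) + (1−p₁)p₂ = 0.462964 + 0.078858 = 0.541822.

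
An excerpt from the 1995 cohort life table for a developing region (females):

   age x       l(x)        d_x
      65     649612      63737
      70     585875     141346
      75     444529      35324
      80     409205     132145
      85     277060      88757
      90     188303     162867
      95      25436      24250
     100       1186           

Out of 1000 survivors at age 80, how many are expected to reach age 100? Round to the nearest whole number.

3

The relevant probability is 1186/409205 = 0.002898.
Expected number = 1000 × 0.002898 = 3.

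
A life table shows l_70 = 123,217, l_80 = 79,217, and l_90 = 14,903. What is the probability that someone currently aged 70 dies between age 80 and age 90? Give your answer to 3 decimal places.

0.522

We want 10|10q70 = (l_80 − l_90)/l_70.
This is the probability of reaching 80 but not 90, conditional on being alive at 70: (l_80 − l_90) / l_70.
= (79,217 − 14,903) / 123,217 = 64,314 / 123,217 = 0.521957.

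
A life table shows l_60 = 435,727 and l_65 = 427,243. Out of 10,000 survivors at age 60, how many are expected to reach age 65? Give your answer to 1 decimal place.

The relevant probability is 427,243/435,727 = 0.980529.
Expected number = 10,000 × 0.980529 = 9805.3.

9805.3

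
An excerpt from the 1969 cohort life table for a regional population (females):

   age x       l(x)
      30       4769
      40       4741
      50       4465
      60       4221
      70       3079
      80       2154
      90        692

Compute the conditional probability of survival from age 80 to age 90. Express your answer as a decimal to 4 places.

0.3213

The conditional survival probability is l(90)/l(80) = 692/2154 = 0.321263.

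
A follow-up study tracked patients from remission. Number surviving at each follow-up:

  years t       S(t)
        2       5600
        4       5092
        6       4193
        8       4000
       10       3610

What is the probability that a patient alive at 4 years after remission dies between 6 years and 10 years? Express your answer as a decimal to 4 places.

0.1145

This is the probability of reaching 6 but not 10, conditional on being alive at 4: (S(6) − S(10)) / S(4).
= (4193 − 3610) / 5092 = 583 / 5092 = 0.114493.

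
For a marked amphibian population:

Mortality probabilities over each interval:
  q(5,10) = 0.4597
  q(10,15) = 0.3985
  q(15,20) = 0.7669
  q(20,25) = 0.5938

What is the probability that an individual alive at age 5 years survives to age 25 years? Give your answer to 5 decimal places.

The overall survival probability is (1 − 0.4597) × (1 − 0.3985) × (1 − 0.7669) × (1 − 0.5938).
= 0.5403 × 0.6015 × 0.2331 × 0.4062 = 0.030772.

0.03077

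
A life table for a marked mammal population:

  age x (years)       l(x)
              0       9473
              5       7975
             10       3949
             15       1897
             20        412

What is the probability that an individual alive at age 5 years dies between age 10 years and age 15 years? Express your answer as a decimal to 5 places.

0.25730

This is the probability of reaching 10 but not 15, conditional on being alive at 5: (l(10) − l(15)) / l(5).
= (3949 − 1897) / 7975 = 2052 / 7975 = 0.257304.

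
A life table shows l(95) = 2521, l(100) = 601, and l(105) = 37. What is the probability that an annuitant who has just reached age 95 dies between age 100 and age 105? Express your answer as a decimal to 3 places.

0.224

This is the probability of reaching 100 but not 105, conditional on being alive at 95: (l(100) − l(105)) / l(95).
= (601 − 37) / 2521 = 564 / 2521 = 0.223721.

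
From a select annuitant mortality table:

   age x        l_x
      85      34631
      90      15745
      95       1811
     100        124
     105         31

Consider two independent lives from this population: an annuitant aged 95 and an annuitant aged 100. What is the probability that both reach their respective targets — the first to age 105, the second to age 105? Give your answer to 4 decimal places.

0.0043

p₁ = l_105/l_95 = 31/1811 = 0.017118; p₂ = l_105/l_100 = 31/124 = 0.250000.
P(both) = p₁ × p₂ = 0.017118 × 0.250000 = 0.004280.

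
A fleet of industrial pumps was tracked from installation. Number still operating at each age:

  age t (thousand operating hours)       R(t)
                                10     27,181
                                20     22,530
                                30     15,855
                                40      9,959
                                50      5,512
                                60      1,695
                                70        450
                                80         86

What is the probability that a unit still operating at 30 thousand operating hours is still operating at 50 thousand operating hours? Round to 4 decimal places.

0.3477

The conditional survival probability is R(50)/R(30) = 5,512/15,855 = 0.347651.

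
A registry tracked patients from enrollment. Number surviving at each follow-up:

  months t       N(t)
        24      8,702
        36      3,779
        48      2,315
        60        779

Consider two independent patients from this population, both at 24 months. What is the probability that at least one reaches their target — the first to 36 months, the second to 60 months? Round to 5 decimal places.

p₁ = N(36)/N(24) = 3,779/8,702 = 0.434268; p₂ = N(60)/N(24) = 779/8,702 = 0.089520.
P(at least one) = 1 − (1−p₁)(1−p₂) = 1 − 0.565732 × 0.910480 = 0.484912.

0.48491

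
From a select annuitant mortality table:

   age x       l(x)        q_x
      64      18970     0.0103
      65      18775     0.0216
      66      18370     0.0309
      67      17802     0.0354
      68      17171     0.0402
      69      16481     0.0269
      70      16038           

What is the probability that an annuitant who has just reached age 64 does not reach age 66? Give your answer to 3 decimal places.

0.032

P(die before 66 | alive at 64) = 1 − l(66)/l(64) = 1 − 18370/18970 = (600)/18970 = 0.031629.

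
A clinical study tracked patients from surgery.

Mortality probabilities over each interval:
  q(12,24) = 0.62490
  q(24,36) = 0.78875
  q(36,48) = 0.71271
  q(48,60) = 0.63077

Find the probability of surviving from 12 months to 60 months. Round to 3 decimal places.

0.008

The overall survival probability is (1 − 0.62490) × (1 − 0.78875) × (1 − 0.71271) × (1 − 0.63077).
= 0.37510 × 0.21125 × 0.28729 × 0.36923 = 0.008405.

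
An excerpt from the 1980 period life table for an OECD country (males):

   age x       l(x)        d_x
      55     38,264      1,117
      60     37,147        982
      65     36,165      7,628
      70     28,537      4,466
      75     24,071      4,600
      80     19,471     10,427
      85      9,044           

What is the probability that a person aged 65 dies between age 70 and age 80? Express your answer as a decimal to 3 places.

This is the probability of reaching 70 but not 80, conditional on being alive at 65: (l(70) − l(80)) / l(65).
= (28,537 − 19,471) / 36,165 = 9,066 / 36,165 = 0.250684.

0.251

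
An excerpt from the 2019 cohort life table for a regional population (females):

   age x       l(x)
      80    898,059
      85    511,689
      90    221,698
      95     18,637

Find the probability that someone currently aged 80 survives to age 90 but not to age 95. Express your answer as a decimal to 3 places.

0.226

This is the probability of reaching 90 but not 95, conditional on being alive at 80: (l(90) − l(95)) / l(80).
= (221,698 − 18,637) / 898,059 = 203,061 / 898,059 = 0.226111.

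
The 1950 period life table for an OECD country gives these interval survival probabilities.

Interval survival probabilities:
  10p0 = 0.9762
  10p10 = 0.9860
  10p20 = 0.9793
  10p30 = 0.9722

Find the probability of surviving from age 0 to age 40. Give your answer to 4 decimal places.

40p0 = 0.9762 × 0.9860 × 0.9793 × 0.9722.
= 0.916404.

0.9164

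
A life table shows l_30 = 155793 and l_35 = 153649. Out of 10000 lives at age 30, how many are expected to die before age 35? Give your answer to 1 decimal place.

The relevant probability is 1 − 153649/155793 = 0.013762.
Expected number = 10000 × 0.013762 = 137.6.

137.6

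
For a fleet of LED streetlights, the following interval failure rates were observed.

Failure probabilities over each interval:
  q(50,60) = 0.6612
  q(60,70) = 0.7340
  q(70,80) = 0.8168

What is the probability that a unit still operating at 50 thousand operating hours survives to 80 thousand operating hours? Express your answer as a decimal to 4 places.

0.0165

Chaining the interval survival probabilities: (1 − 0.6612) × (1 − 0.7340) × (1 − 0.8168).
= 0.3388 × 0.2660 × 0.1832 = 0.016510.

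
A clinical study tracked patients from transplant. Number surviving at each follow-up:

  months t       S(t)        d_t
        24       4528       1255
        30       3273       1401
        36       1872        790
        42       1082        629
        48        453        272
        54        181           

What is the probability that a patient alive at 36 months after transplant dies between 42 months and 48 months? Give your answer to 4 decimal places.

0.3360

This is the probability of reaching 42 but not 48, conditional on being alive at 36: (S(42) − S(48)) / S(36).
= (1082 − 453) / 1872 = 629 / 1872 = 0.336004.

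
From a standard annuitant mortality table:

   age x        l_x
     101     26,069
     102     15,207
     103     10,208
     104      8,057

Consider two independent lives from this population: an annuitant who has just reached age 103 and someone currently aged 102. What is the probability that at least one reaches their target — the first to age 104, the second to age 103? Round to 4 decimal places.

0.9307

p₁ = l_104/l_103 = 8,057/10,208 = 0.789283; p₂ = l_103/l_102 = 10,208/15,207 = 0.671270.
P(at least one) = 1 − (1−p₁)(1−p₂) = 1 − 0.210717 × 0.328730 = 0.930731.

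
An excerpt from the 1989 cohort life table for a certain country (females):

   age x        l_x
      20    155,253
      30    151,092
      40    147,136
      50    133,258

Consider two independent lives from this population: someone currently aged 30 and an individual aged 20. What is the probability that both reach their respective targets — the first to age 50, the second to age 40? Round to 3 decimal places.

0.836

p₁ = l_50/l_30 = 133,258/151,092 = 0.881966; p₂ = l_40/l_20 = 147,136/155,253 = 0.947718.
P(both) = p₁ × p₂ = 0.881966 × 0.947718 = 0.835855.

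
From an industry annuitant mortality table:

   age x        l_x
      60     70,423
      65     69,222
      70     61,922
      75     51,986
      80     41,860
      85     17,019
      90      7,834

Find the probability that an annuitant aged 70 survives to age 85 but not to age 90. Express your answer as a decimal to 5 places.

We want 15|5q70 = (l_85 − l_90)/l_70.
This is the probability of reaching 85 but not 90, conditional on being alive at 70: (l_85 − l_90) / l_70.
= (17,019 − 7,834) / 61,922 = 9,185 / 61,922 = 0.148332.

0.14833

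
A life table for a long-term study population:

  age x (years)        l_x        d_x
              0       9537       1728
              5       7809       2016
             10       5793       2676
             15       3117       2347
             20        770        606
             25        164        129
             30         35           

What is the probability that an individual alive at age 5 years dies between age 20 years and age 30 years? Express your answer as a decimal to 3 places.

0.094

This is the probability of reaching 20 but not 30, conditional on being alive at 5: (l_20 − l_30) / l_5.
= (770 − 35) / 7809 = 735 / 7809 = 0.094122.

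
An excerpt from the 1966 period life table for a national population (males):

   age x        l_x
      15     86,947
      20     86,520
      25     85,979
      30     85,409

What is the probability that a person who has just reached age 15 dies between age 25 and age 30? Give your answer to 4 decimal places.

0.0066

We want 10|5q15 = (l_25 − l_30)/l_15.
This is the probability of reaching 25 but not 30, conditional on being alive at 15: (l_25 − l_30) / l_15.
= (85,979 − 85,409) / 86,947 = 570 / 86,947 = 0.006556.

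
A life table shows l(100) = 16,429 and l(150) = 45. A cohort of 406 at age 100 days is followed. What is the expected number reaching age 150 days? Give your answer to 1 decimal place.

The relevant probability is 45/16,429 = 0.002739.
Expected number = 406 × 0.002739 = 1.1.

1.1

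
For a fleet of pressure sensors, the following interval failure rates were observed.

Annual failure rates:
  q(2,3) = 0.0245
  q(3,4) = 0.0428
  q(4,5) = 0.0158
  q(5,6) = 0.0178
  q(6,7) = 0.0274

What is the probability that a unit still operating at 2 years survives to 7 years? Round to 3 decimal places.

0.878

Chaining the interval survival probabilities: (1 − 0.0245) × (1 − 0.0428) × (1 − 0.0158) × (1 − 0.0178) × (1 − 0.0274).
= 0.9755 × 0.9572 × 0.9842 × 0.9822 × 0.9726 = 0.877905.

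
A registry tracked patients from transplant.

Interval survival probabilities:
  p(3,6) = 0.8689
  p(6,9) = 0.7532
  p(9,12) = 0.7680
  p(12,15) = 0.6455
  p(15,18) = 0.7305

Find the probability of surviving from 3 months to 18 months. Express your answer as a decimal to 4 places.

Chaining the interval survival probabilities: 0.8689 × 0.7532 × 0.7680 × 0.6455 × 0.7305.
= 0.237005.

0.2370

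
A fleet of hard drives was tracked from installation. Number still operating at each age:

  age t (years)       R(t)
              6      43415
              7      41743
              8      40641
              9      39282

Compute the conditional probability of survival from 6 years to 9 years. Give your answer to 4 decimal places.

0.9048

The conditional survival probability is R(9)/R(6) = 39282/43415 = 0.904802.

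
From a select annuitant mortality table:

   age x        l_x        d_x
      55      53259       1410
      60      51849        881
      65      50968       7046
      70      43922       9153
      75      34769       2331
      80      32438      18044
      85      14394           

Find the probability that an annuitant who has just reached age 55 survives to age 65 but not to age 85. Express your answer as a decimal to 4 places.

0.6867

This is the probability of reaching 65 but not 85, conditional on being alive at 55: (l_65 − l_85) / l_55.
= (50968 − 14394) / 53259 = 36574 / 53259 = 0.686720.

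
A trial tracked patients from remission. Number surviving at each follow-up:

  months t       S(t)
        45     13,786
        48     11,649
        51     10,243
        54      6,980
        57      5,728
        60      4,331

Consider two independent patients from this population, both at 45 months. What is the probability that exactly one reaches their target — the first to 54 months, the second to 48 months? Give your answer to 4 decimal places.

p₁ = S(54)/S(45) = 6,980/13,786 = 0.506311; p₂ = S(48)/S(45) = 11,649/13,786 = 0.844988.
P(exactly one) = p₁(1−p₂) + (1−p₁)p₂ = 0.078484 + 0.417161 = 0.495646.

0.4956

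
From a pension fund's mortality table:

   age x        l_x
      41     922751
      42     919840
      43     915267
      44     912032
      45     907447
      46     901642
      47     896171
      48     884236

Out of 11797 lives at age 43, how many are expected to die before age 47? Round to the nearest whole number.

246

The relevant probability is 1 − 896171/915267 = 0.020864.
Expected number = 11797 × 0.020864 = 246.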